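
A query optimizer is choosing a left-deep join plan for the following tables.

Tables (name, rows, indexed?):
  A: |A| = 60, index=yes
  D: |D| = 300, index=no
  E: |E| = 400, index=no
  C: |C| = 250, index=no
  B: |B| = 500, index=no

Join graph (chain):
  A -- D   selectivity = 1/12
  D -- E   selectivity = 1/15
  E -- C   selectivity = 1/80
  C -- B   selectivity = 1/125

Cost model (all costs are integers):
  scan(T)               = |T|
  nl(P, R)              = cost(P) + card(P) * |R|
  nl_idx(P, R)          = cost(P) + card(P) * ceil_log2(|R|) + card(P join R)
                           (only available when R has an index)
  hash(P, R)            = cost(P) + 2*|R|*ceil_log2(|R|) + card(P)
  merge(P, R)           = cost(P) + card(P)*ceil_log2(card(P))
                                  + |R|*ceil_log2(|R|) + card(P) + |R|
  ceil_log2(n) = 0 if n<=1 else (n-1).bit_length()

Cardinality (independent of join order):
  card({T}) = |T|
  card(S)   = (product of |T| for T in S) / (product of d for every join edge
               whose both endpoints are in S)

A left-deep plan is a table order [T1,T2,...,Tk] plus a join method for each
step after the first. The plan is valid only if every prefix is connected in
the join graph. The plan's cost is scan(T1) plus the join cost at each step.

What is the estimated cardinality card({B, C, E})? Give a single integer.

5000

Tables in S: B(500), C(250), E(400)
Edges inside S: E-C(d=80), C-B(d=125)
numerator = 500 * 250 * 400 = 50000000
denominator = 80 * 125 = 10000
card(S) = 50000000 / 10000 = 5000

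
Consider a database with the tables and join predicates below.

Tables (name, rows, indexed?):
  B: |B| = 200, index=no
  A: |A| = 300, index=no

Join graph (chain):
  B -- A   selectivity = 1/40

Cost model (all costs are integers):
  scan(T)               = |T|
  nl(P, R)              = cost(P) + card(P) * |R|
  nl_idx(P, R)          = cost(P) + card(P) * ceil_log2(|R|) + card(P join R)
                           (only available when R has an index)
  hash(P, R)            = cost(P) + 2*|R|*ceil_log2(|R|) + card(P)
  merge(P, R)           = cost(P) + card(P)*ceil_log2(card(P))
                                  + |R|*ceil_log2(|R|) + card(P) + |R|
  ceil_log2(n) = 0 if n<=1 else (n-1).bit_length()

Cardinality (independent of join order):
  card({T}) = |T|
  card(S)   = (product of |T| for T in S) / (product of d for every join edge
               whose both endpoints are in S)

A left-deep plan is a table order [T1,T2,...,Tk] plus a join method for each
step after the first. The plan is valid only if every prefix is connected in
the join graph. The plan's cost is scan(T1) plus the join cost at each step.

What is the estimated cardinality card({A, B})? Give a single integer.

Tables in S: A(300), B(200)
Edges inside S: B-A(d=40)
numerator = 300 * 200 = 60000
denominator = 40 = 40
card(S) = 60000 / 40 = 1500

1500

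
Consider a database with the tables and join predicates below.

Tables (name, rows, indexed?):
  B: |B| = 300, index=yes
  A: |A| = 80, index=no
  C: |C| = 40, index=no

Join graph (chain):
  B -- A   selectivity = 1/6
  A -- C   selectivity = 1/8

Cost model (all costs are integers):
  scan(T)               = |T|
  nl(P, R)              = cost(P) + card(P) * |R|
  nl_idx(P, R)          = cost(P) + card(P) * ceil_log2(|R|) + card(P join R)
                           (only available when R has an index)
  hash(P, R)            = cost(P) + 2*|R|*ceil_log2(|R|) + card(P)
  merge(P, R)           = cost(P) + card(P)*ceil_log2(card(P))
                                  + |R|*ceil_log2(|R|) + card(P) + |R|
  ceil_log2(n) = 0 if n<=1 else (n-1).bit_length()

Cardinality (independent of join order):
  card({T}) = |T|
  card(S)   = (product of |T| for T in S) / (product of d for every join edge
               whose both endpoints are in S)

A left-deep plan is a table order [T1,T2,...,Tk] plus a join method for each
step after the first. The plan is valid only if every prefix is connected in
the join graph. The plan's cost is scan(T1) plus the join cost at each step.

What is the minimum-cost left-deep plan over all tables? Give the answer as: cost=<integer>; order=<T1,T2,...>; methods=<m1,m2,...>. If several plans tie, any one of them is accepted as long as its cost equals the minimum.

cost=6200; order=B,A,C; methods=hash,hash

Selinger DP (subsets sized 1..n):
  {B}: scan cost=300, card=300
  {A}: scan cost=80, card=80
  {C}: scan cost=40, card=40
  {AB}: card=4000; try (A,hash)→1720, (B,merge)→3720, (A,merge)→3940, (B,nl_idx)→4800, (B,hash)→5560, (B,nl)→24080 …(+1); best=1720 via (A,hash)
  {AC}: card=400; try (C,hash)→640, (A,merge)→960, (C,merge)→1000, (A,hash)→1200, (A,nl)→3240, (C,nl)→3280; best=640 via (C,hash)
  {ABC}: card=20000; try (C,hash)→6200, (B,hash)→6440, (B,merge)→7640, (B,nl_idx)→24240, (C,merge)→54000, (B,nl)→120640 …(+1); best=6200 via (C,hash)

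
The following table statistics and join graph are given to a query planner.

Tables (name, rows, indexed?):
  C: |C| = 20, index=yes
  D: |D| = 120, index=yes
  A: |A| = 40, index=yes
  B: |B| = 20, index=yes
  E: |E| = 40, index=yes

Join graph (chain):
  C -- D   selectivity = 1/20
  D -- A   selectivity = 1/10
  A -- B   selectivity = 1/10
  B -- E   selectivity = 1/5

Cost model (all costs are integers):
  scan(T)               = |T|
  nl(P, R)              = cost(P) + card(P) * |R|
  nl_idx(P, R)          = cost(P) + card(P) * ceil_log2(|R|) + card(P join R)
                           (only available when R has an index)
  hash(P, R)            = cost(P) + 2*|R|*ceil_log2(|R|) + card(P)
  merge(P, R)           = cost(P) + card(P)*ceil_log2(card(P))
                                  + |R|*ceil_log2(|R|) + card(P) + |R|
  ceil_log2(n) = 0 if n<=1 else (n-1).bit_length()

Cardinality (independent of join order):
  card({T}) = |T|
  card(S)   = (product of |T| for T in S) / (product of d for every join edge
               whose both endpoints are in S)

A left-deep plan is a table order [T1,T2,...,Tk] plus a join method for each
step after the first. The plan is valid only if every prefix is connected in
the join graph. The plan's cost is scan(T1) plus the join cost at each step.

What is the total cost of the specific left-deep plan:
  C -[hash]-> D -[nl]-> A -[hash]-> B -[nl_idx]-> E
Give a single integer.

step 1: scan C: cost=20, card=20
step 2: join D via hash
    card(P join D) = 20*120/(20) = 120
    cost = 20 + 2*120*7 + 20 = 1720
step 3: join A via nl
    card(P join A) = 120*40/(10) = 480
    cost = 1720 + 120*40 = 6520
step 4: join B via hash
    card(P join B) = 480*20/(10) = 960
    cost = 6520 + 2*20*5 + 480 = 7200
step 5: join E via nl_idx
    card(P join E) = 960*40/(5) = 7680
    cost = 7200 + 960*6 + 7680 = 20640

20640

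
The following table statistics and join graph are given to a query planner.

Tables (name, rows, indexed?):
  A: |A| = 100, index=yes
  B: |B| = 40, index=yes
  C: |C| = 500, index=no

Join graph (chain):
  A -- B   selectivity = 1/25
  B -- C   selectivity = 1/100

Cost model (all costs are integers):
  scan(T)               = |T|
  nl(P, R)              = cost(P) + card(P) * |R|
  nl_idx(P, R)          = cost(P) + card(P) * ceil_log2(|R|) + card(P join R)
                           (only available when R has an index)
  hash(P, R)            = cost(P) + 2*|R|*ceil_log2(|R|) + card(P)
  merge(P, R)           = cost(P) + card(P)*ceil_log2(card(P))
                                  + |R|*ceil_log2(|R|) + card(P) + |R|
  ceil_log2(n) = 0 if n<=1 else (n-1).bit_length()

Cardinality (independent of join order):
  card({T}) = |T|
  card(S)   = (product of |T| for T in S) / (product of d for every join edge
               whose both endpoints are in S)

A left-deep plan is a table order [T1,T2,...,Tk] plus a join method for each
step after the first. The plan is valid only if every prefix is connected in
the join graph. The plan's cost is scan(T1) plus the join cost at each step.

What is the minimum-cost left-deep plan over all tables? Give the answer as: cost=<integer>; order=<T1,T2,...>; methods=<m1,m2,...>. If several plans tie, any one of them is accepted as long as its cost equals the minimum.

cost=3080; order=C,B,A; methods=hash,hash

Selinger DP (subsets sized 1..n):
  {A}: scan cost=100, card=100
  {B}: scan cost=40, card=40
  {C}: scan cost=500, card=500
  {AB}: card=160; try (A,nl_idx)→480, (B,hash)→680, (B,nl_idx)→860, (A,merge)→1120, (B,merge)→1180, (A,hash)→1480 …(+2); best=480 via (A,nl_idx)
  {BC}: card=200; try (B,hash)→1480, (B,nl_idx)→3700, (C,merge)→5320, (B,merge)→5780, (C,hash)→9080, (C,nl)→20040 …(+1); best=1480 via (B,hash)
  {ABC}: card=800; try (A,hash)→3080, (A,nl_idx)→3680, (A,merge)→4080, (C,merge)→6920, (C,hash)→9640, (A,nl)→21480 …(+1); best=3080 via (A,hash)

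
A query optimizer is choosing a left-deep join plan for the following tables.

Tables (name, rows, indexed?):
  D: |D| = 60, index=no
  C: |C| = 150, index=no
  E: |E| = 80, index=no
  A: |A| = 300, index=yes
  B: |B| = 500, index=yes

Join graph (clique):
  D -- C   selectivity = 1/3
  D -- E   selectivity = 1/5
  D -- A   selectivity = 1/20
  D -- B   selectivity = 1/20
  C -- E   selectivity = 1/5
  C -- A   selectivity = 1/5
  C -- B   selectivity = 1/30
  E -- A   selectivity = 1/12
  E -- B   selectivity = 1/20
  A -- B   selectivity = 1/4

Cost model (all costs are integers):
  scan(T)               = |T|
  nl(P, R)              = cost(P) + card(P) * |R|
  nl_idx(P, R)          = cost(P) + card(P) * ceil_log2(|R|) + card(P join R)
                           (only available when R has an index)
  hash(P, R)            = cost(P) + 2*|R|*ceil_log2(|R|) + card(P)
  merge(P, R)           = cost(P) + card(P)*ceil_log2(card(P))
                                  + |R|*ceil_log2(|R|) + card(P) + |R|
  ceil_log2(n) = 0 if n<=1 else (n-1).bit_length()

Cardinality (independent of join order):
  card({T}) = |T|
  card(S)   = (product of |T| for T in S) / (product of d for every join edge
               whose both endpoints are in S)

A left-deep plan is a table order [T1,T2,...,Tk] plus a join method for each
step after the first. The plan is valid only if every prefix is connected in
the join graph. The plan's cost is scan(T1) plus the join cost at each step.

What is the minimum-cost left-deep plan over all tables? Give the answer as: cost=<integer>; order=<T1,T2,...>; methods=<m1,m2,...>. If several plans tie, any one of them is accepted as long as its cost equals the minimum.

cost=11565; order=B,D,E,C,A; methods=hash,hash,hash,nl_idx

Selinger DP (subsets sized 1..n):
  {D}: scan cost=60, card=60
  {C}: scan cost=150, card=150
  {E}: scan cost=80, card=80
  {A}: scan cost=300, card=300
  {B}: scan cost=500, card=500
  {CD}: card=3000; try (D,hash)→1020, (C,merge)→1830, (D,merge)→1920, (C,hash)→2520, (C,nl)→9060, (D,nl)→9150; best=1020 via (D,hash)
  {DE}: card=960; try (D,hash)→880, (E,merge)→1120, (D,merge)→1140, (E,hash)→1240, (E,nl)→4860, (D,nl)→4880; best=880 via (D,hash)
  {AD}: card=900; try (D,hash)→1320, (A,nl_idx)→1500, (A,merge)→3480, (D,merge)→3720, (A,hash)→5520, (A,nl)→18060 …(+1); best=1320 via (D,hash)
  {BD}: card=1500; try (D,hash)→1720, (B,nl_idx)→2100, (B,merge)→5480, (D,merge)→5920, (B,hash)→9120, (B,nl)→30060 …(+1); best=1720 via (D,hash)
  {CE}: card=2400; try (E,hash)→1420, (C,merge)→2070, (E,merge)→2140, (C,hash)→2560, (C,nl)→12080, (E,nl)→12150; best=1420 via (E,hash)
  {AC}: card=9000; try (C,hash)→3000, (A,merge)→4500, (C,merge)→4650, (A,hash)→5700, (A,nl_idx)→10500, (A,nl)→45150 …(+1); best=3000 via (C,hash)
  {BC}: card=2500; try (C,hash)→3400, (B,nl_idx)→4000, (B,merge)→6500, (C,merge)→6850, (B,hash)→9300, (B,nl)→75150 …(+1); best=3400 via (C,hash)
  {AE}: card=2000; try (E,hash)→1720, (A,nl_idx)→2800, (A,merge)→3720, (E,merge)→3940, (A,hash)→5560, (A,nl)→24080 …(+1); best=1720 via (E,hash)
  {BE}: card=2000; try (E,hash)→2120, (B,nl_idx)→2800, (B,merge)→5720, (E,merge)→6140, (B,hash)→9160, (B,nl)→40080 …(+1); best=2120 via (E,hash)
  {AB}: card=37500; try (A,hash)→6400, (B,merge)→8300, (A,merge)→8500, (B,hash)→9600, (B,nl_idx)→40500, (A,nl_idx)→42500 …(+2); best=6400 via (A,hash)
  {CDE}: card=9600; try (C,hash)→4240, (D,hash)→4540, (E,hash)→5140, (C,merge)→12790, (D,merge)→33040, (E,merge)→40660 …(+3); best=4240 via (C,hash)
  {ACD}: card=9000; try (C,hash)→4620, (A,hash)→9420, (C,merge)→12570, (D,hash)→12720, (A,nl_idx)→37020, (A,merge)→43020 …(+4); best=4620 via (C,hash)
  {BCD}: card=2500; try (C,hash)→5620, (D,hash)→6620, (B,hash)→13020, (C,merge)→21070, (B,nl_idx)→30520, (D,merge)→36320 …(+4); best=5620 via (C,hash)
  {ADE}: card=1200; try (E,hash)→3340, (D,hash)→4440, (A,hash)→7240, (A,nl_idx)→10720, (E,merge)→11860, (A,merge)→14440 …(+4); best=3340 via (E,hash)
  {BDE}: card=1200; try (E,hash)→4340, (D,hash)→4840, (B,nl_idx)→10720, (B,hash)→10840, (B,merge)→16440, (E,merge)→20360 …(+4); best=4340 via (E,hash)
  {ABD}: card=5625; try (A,hash)→8620, (B,hash)→11220, (B,nl_idx)→15045, (B,merge)→16220, (A,nl_idx)→20845, (A,merge)→22720 …(+5); best=8620 via (A,hash)
  {ACE}: card=12000; try (C,hash)→6120, (A,hash)→9220, (E,hash)→13120, (C,merge)→27070, (A,nl_idx)→35020, (A,merge)→35620 …(+4); best=6120 via (C,hash)
  {BCE}: card=2000; try (C,hash)→6520, (E,hash)→7020, (B,hash)→12820, (B,nl_idx)→25020, (C,merge)→27470, (E,merge)→36540 …(+4); best=6520 via (C,hash)
  {ABC}: card=37500; try (A,hash)→11300, (B,hash)→21000, (A,merge)→38900, (C,hash)→46300, (A,nl_idx)→63400, (B,nl_idx)→121500 …(+5); best=11300 via (A,hash)
  {ABE}: card=12500; try (A,hash)→9520, (B,hash)→12720, (A,merge)→29120, (B,merge)→30720, (B,nl_idx)→32220, (A,nl_idx)→32620 …(+5); best=9520 via (A,hash)
  {ACDE}: card=2400; try (C,hash)→6940, (E,hash)→14740, (D,hash)→18840, (C,merge)→19090, (A,hash)→19240, (A,nl_idx)→93040 …(+7); best=6940 via (C,hash)
  {BCDE}: card=400; try (C,hash)→7940, (E,hash)→9240, (D,hash)→9240, (C,merge)→20090, (B,hash)→22840, (D,merge)→30940 …(+7); best=7940 via (C,hash)
  {ABCD}: card=1875; try (A,hash)→13520, (C,hash)→16645, (B,hash)→22620, (A,nl_idx)→29995, (A,merge)→41120, (D,hash)→49520 …(+8); best=13520 via (A,hash)
  {ABDE}: card=375; try (A,hash)→10940, (B,hash)→13540, (B,nl_idx)→14515, (E,hash)→15365, (A,nl_idx)→15515, (A,merge)→21740 …(+8); best=10940 via (A,hash)
  {ABCE}: card=2500; try (A,hash)→13920, (C,hash)→24420, (A,nl_idx)→27020, (B,hash)→27120, (A,merge)→33520, (E,hash)→49920 …(+8); best=13920 via (A,hash)
  {ABCDE}: card=25; try (A,nl_idx)→11565, (C,hash)→13715, (A,hash)→13740, (A,merge)→14940, (C,merge)→16040, (E,hash)→16515 …(+11); best=11565 via (A,nl_idx)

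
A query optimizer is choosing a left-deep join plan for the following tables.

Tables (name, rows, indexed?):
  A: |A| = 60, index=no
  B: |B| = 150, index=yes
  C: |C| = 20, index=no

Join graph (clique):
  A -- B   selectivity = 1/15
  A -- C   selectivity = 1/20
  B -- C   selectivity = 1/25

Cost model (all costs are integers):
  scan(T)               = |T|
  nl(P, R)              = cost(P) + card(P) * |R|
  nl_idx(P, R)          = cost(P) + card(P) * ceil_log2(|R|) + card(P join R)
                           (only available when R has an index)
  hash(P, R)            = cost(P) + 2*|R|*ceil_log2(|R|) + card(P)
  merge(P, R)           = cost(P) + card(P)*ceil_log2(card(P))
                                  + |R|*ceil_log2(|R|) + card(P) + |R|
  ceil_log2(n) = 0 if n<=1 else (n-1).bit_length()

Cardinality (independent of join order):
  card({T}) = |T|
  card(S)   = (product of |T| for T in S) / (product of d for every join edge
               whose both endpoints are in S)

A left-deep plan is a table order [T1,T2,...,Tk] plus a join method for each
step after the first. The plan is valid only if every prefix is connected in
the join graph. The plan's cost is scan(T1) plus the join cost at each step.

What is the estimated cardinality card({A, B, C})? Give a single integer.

24

Tables in S: A(60), B(150), C(20)
Edges inside S: A-B(d=15), A-C(d=20), B-C(d=25)
numerator = 60 * 150 * 20 = 180000
denominator = 15 * 20 * 25 = 7500
card(S) = 180000 / 7500 = 24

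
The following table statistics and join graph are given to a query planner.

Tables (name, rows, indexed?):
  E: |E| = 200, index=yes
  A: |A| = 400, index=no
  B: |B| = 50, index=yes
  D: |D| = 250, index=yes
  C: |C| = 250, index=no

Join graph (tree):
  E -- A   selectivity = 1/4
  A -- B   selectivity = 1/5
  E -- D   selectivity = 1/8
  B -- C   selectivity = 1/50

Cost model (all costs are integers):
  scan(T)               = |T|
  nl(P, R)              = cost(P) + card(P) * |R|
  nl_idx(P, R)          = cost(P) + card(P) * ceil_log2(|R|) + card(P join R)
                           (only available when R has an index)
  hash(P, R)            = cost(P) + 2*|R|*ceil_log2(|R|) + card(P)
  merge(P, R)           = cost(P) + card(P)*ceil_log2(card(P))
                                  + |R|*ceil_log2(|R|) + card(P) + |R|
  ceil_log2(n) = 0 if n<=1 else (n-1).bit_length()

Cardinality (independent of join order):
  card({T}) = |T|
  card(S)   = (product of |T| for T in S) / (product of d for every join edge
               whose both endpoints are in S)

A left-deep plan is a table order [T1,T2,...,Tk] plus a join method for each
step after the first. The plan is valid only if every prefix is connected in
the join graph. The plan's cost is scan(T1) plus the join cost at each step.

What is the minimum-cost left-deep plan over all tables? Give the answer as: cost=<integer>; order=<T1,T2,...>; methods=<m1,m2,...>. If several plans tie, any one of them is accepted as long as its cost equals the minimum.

cost=1034550; order=C,B,A,E,D; methods=hash,merge,hash,hash

Selinger DP (subsets sized 1..n):
  {E}: scan cost=200, card=200
  {A}: scan cost=400, card=400
  {B}: scan cost=50, card=50
  {D}: scan cost=250, card=250
  {C}: scan cost=250, card=250
  {AE}: card=20000; try (E,hash)→4000, (A,merge)→6000, (E,merge)→6200, (A,hash)→7600, (E,nl_idx)→23600, (A,nl)→80200 …(+1); best=4000 via (E,hash)
  {DE}: card=6250; try (E,hash)→3700, (D,merge)→4250, (E,merge)→4300, (D,hash)→4400, (D,nl_idx)→8050, (E,nl_idx)→8500 …(+2); best=3700 via (E,hash)
  {AB}: card=4000; try (B,hash)→1400, (A,merge)→4400, (B,merge)→4750, (B,nl_idx)→6800, (A,hash)→7300, (A,nl)→20050 …(+1); best=1400 via (B,hash)
  {BC}: card=250; try (B,hash)→1100, (B,nl_idx)→2000, (C,merge)→2650, (B,merge)→2850, (C,hash)→4100, (C,nl)→12550 …(+1); best=1100 via (B,hash)
  {ABE}: card=200000; try (E,hash)→8600, (B,hash)→24600, (E,merge)→55200, (E,nl_idx)→233400, (B,nl_idx)→324000, (B,merge)→324350 …(+2); best=8600 via (E,hash)
  {ADE}: card=625000; try (A,hash)→17150, (D,hash)→28000, (A,merge)→95200, (D,merge)→326250, (D,nl_idx)→789000, (A,nl)→2503700 …(+1); best=17150 via (A,hash)
  {ABC}: card=20000; try (A,merge)→7350, (A,hash)→8550, (C,hash)→9400, (C,merge)→55650, (A,nl)→101100, (C,nl)→1001400; best=7350 via (A,merge)
  {ABDE}: card=6250000; try (D,hash)→212600, (B,hash)→642750, (D,merge)→3810850, (D,nl_idx)→7858600, (B,nl_idx)→10017150, (B,merge)→13142500 …(+2); best=212600 via (D,hash)
  {ABCE}: card=1000000; try (E,hash)→30550, (C,hash)→212600, (E,merge)→329150, (E,nl_idx)→1167350, (C,merge)→3810850, (E,nl)→4007350 …(+1); best=30550 via (E,hash)
  {ABCDE}: card=31250000; try (D,hash)→1034550, (C,hash)→6466600, (D,merge)→21032800, (D,nl_idx)→39280550, (C,merge)→150214850, (D,nl)→250030550 …(+1); best=1034550 via (D,hash)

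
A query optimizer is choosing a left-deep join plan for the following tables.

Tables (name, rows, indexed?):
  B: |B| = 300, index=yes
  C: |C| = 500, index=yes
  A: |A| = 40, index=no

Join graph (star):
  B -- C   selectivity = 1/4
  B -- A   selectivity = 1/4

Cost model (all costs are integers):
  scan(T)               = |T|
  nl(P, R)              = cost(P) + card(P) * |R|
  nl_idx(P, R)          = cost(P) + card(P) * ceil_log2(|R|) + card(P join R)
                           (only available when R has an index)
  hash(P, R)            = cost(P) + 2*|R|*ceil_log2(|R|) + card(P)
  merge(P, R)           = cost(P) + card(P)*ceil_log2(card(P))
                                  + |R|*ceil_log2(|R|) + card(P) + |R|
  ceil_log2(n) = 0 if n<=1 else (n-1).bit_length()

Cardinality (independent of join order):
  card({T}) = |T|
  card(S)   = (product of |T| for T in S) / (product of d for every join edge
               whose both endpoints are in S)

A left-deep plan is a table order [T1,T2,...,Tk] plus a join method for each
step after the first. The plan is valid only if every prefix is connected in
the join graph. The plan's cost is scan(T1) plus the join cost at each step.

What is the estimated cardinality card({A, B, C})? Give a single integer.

375000

Tables in S: A(40), B(300), C(500)
Edges inside S: B-C(d=4), B-A(d=4)
numerator = 40 * 300 * 500 = 6000000
denominator = 4 * 4 = 16
card(S) = 6000000 / 16 = 375000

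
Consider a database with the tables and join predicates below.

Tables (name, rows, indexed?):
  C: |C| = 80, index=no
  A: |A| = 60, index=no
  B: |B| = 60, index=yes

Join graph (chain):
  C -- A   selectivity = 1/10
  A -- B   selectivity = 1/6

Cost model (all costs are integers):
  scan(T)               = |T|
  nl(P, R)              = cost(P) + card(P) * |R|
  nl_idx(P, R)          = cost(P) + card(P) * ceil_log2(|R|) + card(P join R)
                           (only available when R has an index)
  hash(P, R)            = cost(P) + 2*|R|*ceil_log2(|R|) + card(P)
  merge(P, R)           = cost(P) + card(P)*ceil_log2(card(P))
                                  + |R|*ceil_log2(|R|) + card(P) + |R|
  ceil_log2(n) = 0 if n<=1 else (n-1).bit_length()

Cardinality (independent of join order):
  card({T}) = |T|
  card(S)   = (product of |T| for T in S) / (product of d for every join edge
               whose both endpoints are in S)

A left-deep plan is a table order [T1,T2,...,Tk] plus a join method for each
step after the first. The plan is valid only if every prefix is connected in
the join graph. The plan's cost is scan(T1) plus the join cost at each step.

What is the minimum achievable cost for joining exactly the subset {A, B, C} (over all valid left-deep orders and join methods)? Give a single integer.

2080

Selinger DP over subsets of {A,B,C}:
  {C}: scan cost=80, card=80
  {A}: scan cost=60, card=60
  {B}: scan cost=60, card=60
  {AC}: card=480; try (A,hash)→880, (C,merge)→1120, (A,merge)→1140, (C,hash)→1240, (C,nl)→4860, (A,nl)→4880; best=880 via (A,hash)
  {AB}: card=600; try (B,hash)→840, (A,hash)→840, (B,merge)→900, (A,merge)→900, (B,nl_idx)→1020, (B,nl)→3660 …(+1); best=840 via (B,hash)
  {ABC}: card=4800; try (B,hash)→2080, (C,hash)→2560, (B,merge)→6100, (C,merge)→8080, (B,nl_idx)→8560, (B,nl)→29680 …(+1); best=2080 via (B,hash)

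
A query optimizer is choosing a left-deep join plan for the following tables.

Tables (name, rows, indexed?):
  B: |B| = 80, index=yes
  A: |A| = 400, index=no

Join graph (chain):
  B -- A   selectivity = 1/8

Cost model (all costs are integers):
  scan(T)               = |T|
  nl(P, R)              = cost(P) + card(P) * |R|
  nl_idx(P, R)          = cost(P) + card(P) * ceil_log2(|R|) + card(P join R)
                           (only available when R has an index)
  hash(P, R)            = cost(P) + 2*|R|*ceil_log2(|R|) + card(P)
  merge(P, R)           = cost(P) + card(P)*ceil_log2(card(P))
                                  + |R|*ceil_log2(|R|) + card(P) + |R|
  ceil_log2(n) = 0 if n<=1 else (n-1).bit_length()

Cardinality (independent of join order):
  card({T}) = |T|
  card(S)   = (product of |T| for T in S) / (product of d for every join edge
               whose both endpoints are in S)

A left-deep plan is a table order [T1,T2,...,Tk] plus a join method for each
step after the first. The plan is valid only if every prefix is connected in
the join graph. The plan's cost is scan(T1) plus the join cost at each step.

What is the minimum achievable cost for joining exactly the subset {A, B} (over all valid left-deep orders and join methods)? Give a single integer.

1920

Selinger DP over subsets of {A,B}:
  {B}: scan cost=80, card=80
  {A}: scan cost=400, card=400
  {AB}: card=4000; try (B,hash)→1920, (A,merge)→4720, (B,merge)→5040, (B,nl_idx)→7200, (A,hash)→7360, (A,nl)→32080 …(+1); best=1920 via (B,hash)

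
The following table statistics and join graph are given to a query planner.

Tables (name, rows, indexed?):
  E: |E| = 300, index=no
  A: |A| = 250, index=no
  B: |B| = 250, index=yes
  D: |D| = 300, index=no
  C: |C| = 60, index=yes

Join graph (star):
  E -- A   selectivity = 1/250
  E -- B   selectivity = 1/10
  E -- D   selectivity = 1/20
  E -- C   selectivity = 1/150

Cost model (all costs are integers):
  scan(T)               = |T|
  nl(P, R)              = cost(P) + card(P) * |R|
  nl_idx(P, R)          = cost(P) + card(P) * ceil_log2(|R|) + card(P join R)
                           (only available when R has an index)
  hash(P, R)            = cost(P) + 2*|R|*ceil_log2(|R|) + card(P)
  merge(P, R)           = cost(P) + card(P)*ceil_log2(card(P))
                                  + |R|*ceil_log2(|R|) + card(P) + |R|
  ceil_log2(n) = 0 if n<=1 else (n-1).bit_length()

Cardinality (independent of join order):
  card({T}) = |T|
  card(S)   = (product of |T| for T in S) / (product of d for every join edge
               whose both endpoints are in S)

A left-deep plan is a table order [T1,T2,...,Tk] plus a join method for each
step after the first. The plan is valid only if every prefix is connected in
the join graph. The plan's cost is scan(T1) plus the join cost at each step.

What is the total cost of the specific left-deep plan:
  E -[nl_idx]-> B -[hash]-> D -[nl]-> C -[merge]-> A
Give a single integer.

7540350

step 1: scan E: cost=300, card=300
step 2: join B via nl_idx
    card(P join B) = 300*250/(10) = 7500
    cost = 300 + 300*8 + 7500 = 10200
step 3: join D via hash
    card(P join D) = 7500*300/(20) = 112500
    cost = 10200 + 2*300*9 + 7500 = 23100
step 4: join C via nl
    card(P join C) = 112500*60/(150) = 45000
    cost = 23100 + 112500*60 = 6773100
step 5: join A via merge
    card(P join A) = 45000*250/(250) = 45000
    cost = 6773100 + 45000*16 + 250*8 + 45000 + 250 = 7540350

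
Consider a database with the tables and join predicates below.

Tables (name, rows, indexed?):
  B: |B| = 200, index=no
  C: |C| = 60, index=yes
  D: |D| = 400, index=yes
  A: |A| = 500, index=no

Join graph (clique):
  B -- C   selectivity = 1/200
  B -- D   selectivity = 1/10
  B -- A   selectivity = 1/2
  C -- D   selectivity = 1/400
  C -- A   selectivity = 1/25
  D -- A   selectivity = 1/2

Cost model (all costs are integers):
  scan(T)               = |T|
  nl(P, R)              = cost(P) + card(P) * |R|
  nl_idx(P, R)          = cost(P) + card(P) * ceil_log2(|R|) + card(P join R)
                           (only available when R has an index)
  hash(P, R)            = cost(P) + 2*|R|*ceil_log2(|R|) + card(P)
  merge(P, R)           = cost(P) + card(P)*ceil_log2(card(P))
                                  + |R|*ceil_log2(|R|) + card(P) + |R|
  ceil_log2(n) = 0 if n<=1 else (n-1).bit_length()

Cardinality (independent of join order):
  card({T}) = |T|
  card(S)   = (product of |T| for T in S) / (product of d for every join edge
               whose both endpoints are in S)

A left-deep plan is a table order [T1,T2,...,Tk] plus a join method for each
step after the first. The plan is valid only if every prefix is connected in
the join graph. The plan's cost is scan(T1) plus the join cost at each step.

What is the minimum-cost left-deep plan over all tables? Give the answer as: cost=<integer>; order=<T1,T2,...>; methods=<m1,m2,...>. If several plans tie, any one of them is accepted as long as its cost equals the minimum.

Selinger DP (subsets sized 1..n):
  {B}: scan cost=200, card=200
  {C}: scan cost=60, card=60
  {D}: scan cost=400, card=400
  {A}: scan cost=500, card=500
  {BC}: card=60; try (C,hash)→1120, (C,nl_idx)→1460, (B,merge)→2280, (C,merge)→2420, (B,hash)→3320, (B,nl)→12060 …(+1); best=1120 via (C,hash)
  {BD}: card=8000; try (B,hash)→4000, (D,merge)→6000, (B,merge)→6200, (D,hash)→7600, (D,nl_idx)→10000, (D,nl)→80200 …(+1); best=4000 via (B,hash)
  {AB}: card=50000; try (B,hash)→4200, (A,merge)→7000, (B,merge)→7300, (A,hash)→9400, (A,nl)→100200, (B,nl)→100500; best=4200 via (B,hash)
  {CD}: card=60; try (D,nl_idx)→660, (C,hash)→1520, (C,nl_idx)→2860, (D,merge)→4480, (C,merge)→4820, (D,hash)→7320 …(+2); best=660 via (D,nl_idx)
  {AC}: card=1200; try (C,hash)→1720, (C,nl_idx)→4700, (A,merge)→5480, (C,merge)→5920, (A,hash)→9120, (A,nl)→30060 …(+1); best=1720 via (C,hash)
  {AD}: card=100000; try (D,hash)→8200, (A,merge)→9400, (D,merge)→9500, (A,hash)→9800, (D,nl_idx)→105000, (A,nl)→200400 …(+1); best=8200 via (D,hash)
  {BCD}: card=6; try (D,nl_idx)→1666, (B,merge)→2880, (B,hash)→3920, (D,merge)→5540, (D,hash)→8380, (B,nl)→12660 …(+5); best=1666 via (D,nl_idx)
  {ABC}: card=600; try (B,hash)→6120, (A,merge)→6540, (A,hash)→10180, (B,merge)→17920, (A,nl)→31120, (C,hash)→54920 …(+4); best=6120 via (B,hash)
  {ABD}: card=1000000; try (A,hash)→21000, (D,hash)→61400, (B,hash)→111400, (A,merge)→121000, (D,merge)→858200, (D,nl_idx)→1454200 …(+4); best=21000 via (A,hash)
  {ACD}: card=600; try (A,merge)→6080, (A,hash)→9720, (D,hash)→10120, (D,nl_idx)→13120, (D,merge)→20120, (A,nl)→30660 …(+5); best=6080 via (A,merge)
  {ABCD}: card=30; try (A,nl)→4666, (A,merge)→6690, (B,hash)→9880, (A,hash)→10672, (D,nl_idx)→11550, (D,hash)→13920 …(+8); best=4666 via (A,nl)

cost=4666; order=B,C,D,A; methods=hash,nl_idx,nl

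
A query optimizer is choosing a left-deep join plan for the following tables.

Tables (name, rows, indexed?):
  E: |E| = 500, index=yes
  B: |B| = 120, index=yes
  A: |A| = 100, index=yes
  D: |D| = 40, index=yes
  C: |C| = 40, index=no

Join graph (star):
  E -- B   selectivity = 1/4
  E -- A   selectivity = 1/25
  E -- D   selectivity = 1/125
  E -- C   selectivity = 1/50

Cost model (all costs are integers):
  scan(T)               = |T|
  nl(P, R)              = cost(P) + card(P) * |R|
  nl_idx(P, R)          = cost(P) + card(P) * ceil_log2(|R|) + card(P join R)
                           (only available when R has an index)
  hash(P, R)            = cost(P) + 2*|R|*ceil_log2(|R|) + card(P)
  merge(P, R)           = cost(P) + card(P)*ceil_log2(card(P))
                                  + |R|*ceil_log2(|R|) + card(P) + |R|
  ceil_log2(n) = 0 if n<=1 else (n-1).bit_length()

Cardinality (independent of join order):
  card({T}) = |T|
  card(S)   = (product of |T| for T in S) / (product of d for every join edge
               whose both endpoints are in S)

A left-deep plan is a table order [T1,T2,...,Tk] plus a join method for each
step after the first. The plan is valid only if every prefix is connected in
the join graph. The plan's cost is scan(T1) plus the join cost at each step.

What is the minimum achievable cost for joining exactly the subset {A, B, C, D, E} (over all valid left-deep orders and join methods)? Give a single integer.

Selinger DP over subsets of {A,B,C,D,E}:
  {E}: scan cost=500, card=500
  {B}: scan cost=120, card=120
  {A}: scan cost=100, card=100
  {D}: scan cost=40, card=40
  {C}: scan cost=40, card=40
  {BE}: card=15000; try (B,hash)→2680, (E,merge)→6080, (B,merge)→6460, (E,hash)→9240, (E,nl_idx)→16200, (B,nl_idx)→19000 …(+2); best=2680 via (B,hash)
  {AE}: card=2000; try (A,hash)→2400, (E,nl_idx)→3000, (E,merge)→5900, (A,nl_idx)→6000, (A,merge)→6300, (E,hash)→9200 …(+2); best=2400 via (A,hash)
  {DE}: card=160; try (E,nl_idx)→560, (D,hash)→1480, (D,nl_idx)→3660, (E,merge)→5320, (D,merge)→5780, (E,hash)→9080 …(+2); best=560 via (E,nl_idx)
  {CE}: card=400; try (E,nl_idx)→800, (C,hash)→1480, (E,merge)→5320, (C,merge)→5780, (E,hash)→9080, (E,nl)→20040 …(+1); best=800 via (E,nl_idx)
  {ABE}: card=60000; try (B,hash)→6080, (A,hash)→19080, (B,merge)→27360, (B,nl_idx)→76400, (A,nl_idx)→167680, (A,merge)→228480 …(+2); best=6080 via (B,hash)
  {BDE}: card=4800; try (B,hash)→2400, (B,merge)→2960, (B,nl_idx)→6480, (D,hash)→18160, (B,nl)→19760, (D,nl_idx)→97480 …(+2); best=2400 via (B,hash)
  {BCE}: card=12000; try (B,hash)→2880, (B,merge)→5760, (B,nl_idx)→15600, (C,hash)→18160, (B,nl)→48800, (C,merge)→227960 …(+1); best=2880 via (B,hash)
  {ADE}: card=640; try (A,hash)→2120, (A,nl_idx)→2320, (A,merge)→2800, (D,hash)→4880, (D,nl_idx)→15040, (A,nl)→16560 …(+2); best=2120 via (A,hash)
  {ACE}: card=1600; try (A,hash)→2600, (C,hash)→4880, (A,nl_idx)→5200, (A,merge)→5600, (C,merge)→26680, (A,nl)→40800 …(+1); best=2600 via (A,hash)
  {CDE}: card=128; try (C,hash)→1200, (D,hash)→1680, (C,merge)→2280, (D,nl_idx)→3328, (D,merge)→5080, (C,nl)→6960 …(+1); best=1200 via (C,hash)
  {ABDE}: card=19200; try (B,hash)→4440, (A,hash)→8600, (B,merge)→10120, (B,nl_idx)→25800, (A,nl_idx)→55200, (D,hash)→66560 …(+6); best=4440 via (B,hash)
  {ABCE}: card=48000; try (B,hash)→5880, (A,hash)→16280, (B,merge)→22760, (B,nl_idx)→61800, (C,hash)→66560, (A,nl_idx)→134880 …(+5); best=5880 via (B,hash)
  {BCDE}: card=3840; try (B,hash)→3008, (B,merge)→3184, (B,nl_idx)→5936, (C,hash)→7680, (D,hash)→15360, (B,nl)→16560 …(+5); best=3008 via (B,hash)
  {ACDE}: card=512; try (A,nl_idx)→2608, (A,hash)→2728, (A,merge)→3024, (C,hash)→3240, (D,hash)→4680, (C,merge)→9440 …(+5); best=2608 via (A,nl_idx)
  {ABCDE}: card=15360; try (B,hash)→4800, (A,hash)→8248, (B,merge)→8688, (B,nl_idx)→21552, (C,hash)→24120, (A,nl_idx)→45248 …(+9); best=4800 via (B,hash)

4800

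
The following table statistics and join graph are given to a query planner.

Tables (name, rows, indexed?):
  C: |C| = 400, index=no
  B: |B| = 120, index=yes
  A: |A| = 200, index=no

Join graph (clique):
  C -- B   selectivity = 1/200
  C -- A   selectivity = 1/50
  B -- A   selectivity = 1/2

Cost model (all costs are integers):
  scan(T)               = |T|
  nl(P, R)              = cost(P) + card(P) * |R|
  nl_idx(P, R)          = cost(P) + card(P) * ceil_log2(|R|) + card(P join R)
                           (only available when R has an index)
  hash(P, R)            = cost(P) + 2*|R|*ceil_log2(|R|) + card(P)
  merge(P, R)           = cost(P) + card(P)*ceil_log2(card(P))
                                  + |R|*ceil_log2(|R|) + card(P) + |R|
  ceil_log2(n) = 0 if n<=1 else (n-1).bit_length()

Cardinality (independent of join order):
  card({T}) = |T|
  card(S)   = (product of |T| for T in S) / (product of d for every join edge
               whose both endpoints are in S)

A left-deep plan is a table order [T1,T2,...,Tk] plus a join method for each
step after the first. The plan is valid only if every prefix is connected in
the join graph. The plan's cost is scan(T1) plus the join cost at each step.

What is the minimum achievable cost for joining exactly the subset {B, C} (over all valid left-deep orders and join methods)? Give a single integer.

2480

Selinger DP over subsets of {B,C}:
  {C}: scan cost=400, card=400
  {B}: scan cost=120, card=120
  {BC}: card=240; try (B,hash)→2480, (B,nl_idx)→3440, (C,merge)→5080, (B,merge)→5360, (C,hash)→7440, (C,nl)→48120 …(+1); best=2480 via (B,hash)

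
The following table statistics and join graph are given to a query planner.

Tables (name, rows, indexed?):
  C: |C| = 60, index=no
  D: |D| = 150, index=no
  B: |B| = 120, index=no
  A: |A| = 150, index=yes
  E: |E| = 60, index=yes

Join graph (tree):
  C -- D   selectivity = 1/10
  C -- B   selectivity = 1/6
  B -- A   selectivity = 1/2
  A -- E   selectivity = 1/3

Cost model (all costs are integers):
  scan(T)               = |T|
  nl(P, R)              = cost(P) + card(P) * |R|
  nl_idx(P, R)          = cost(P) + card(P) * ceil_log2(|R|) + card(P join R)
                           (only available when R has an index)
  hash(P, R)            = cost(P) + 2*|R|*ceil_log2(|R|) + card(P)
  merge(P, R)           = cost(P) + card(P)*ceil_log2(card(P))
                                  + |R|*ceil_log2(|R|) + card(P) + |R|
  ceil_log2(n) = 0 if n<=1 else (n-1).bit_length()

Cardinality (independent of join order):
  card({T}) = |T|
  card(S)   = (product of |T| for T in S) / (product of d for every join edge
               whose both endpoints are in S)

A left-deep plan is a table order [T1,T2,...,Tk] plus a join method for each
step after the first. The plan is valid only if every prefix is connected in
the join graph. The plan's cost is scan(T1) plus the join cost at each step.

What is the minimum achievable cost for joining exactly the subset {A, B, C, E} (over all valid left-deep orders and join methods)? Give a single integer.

95280

Selinger DP over subsets of {A,B,C,E}:
  {C}: scan cost=60, card=60
  {B}: scan cost=120, card=120
  {A}: scan cost=150, card=150
  {E}: scan cost=60, card=60
  {BC}: card=1200; try (C,hash)→960, (B,merge)→1440, (C,merge)→1500, (B,hash)→1800, (B,nl)→7260, (C,nl)→7320; best=960 via (C,hash)
  {AB}: card=9000; try (B,hash)→1980, (A,merge)→2430, (B,merge)→2460, (A,hash)→2640, (A,nl_idx)→10080, (A,nl)→18120 …(+1); best=1980 via (B,hash)
  {AE}: card=3000; try (E,hash)→1020, (A,merge)→1830, (E,merge)→1920, (A,hash)→2520, (A,nl_idx)→3540, (E,nl_idx)→4050 …(+2); best=1020 via (E,hash)
  {ABC}: card=90000; try (A,hash)→4560, (C,hash)→11700, (A,merge)→16710, (A,nl_idx)→100560, (C,merge)→137400, (A,nl)→180960 …(+1); best=4560 via (A,hash)
  {ABE}: card=180000; try (B,hash)→5700, (E,hash)→11700, (B,merge)→40980, (E,merge)→137400, (E,nl_idx)→235980, (B,nl)→361020 …(+1); best=5700 via (B,hash)
  {ABCE}: card=1800000; try (E,hash)→95280, (C,hash)→186420, (E,merge)→1624980, (E,nl_idx)→2344560, (C,merge)→3426120, (E,nl)→5404560 …(+1); best=95280 via (E,hash)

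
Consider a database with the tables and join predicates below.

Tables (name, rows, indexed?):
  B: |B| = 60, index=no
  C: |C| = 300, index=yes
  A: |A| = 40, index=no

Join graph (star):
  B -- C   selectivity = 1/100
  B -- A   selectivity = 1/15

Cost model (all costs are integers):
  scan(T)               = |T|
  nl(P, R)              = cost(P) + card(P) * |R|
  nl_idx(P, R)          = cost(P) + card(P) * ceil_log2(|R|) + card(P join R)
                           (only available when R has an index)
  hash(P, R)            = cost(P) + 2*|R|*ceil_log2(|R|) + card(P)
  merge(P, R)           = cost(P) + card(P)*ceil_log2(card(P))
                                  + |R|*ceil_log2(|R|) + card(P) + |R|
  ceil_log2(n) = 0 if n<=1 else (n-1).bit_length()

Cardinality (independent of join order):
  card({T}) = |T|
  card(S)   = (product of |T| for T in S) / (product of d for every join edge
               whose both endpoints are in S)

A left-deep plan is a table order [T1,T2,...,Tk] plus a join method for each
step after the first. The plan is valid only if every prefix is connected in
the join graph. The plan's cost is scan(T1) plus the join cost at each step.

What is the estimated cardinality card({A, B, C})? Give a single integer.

480

Tables in S: A(40), B(60), C(300)
Edges inside S: B-C(d=100), B-A(d=15)
numerator = 40 * 60 * 300 = 720000
denominator = 100 * 15 = 1500
card(S) = 720000 / 1500 = 480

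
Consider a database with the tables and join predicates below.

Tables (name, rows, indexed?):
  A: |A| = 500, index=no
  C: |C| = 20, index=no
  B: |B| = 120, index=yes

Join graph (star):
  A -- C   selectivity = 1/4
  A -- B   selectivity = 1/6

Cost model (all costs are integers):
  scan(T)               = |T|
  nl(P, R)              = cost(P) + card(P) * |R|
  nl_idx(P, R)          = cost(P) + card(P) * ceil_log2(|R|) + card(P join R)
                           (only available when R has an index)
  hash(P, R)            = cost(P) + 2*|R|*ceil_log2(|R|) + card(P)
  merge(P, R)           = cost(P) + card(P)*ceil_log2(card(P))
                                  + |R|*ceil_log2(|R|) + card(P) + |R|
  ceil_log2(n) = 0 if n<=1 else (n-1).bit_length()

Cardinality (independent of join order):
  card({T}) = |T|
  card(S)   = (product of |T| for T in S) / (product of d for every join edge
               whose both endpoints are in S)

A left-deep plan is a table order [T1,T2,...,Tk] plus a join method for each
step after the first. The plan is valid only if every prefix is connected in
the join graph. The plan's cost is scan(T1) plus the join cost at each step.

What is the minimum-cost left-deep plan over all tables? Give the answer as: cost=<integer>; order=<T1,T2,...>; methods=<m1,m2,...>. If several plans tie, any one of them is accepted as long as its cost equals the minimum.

Selinger DP (subsets sized 1..n):
  {A}: scan cost=500, card=500
  {C}: scan cost=20, card=20
  {B}: scan cost=120, card=120
  {AC}: card=2500; try (C,hash)→1200, (A,merge)→5140, (C,merge)→5620, (A,hash)→9040, (A,nl)→10020, (C,nl)→10500; best=1200 via (C,hash)
  {AB}: card=10000; try (B,hash)→2680, (A,merge)→6080, (B,merge)→6460, (A,hash)→9240, (B,nl_idx)→14000, (A,nl)→60120 …(+1); best=2680 via (B,hash)
  {ABC}: card=50000; try (B,hash)→5380, (C,hash)→12880, (B,merge)→34660, (B,nl_idx)→68700, (C,merge)→152800, (C,nl)→202680 …(+1); best=5380 via (B,hash)

cost=5380; order=A,C,B; methods=hash,hash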